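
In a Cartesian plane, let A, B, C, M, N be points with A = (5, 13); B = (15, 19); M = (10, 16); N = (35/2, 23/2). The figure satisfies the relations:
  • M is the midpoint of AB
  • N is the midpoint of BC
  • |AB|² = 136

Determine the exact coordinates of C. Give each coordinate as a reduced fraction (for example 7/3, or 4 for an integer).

C = (20, 4)

1. C_x = 20  [C = 2·N−B = 2·(35/2, 23/2)−(15, 19)]
2. C_y = 4  [C = 2·N−B = 2·(35/2, 23/2)−(15, 19)]
   so C = (20, 4)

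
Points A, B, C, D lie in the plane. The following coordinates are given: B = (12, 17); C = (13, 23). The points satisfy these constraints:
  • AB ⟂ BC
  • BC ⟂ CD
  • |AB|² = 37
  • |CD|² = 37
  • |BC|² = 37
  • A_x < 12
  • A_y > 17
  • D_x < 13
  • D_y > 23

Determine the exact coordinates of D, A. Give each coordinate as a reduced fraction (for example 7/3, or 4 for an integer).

1. D_x = 7  [[BC ⟂ CD ⇒ 1x+6y-151=0] ∩ [|D−(13, 23)|²=37]]
2. D_y = 24  [[BC ⟂ CD ⇒ 1x+6y-151=0] ∩ [|D−(13, 23)|²=37]]
   so D = (7, 24)
3. A_x = 6  [[AB ⟂ BC ⇒ -1x-6y+114=0] ∩ [|A−(12, 17)|²=37]]
4. A_y = 18  [[AB ⟂ BC ⇒ -1x-6y+114=0] ∩ [|A−(12, 17)|²=37]]
   so A = (6, 18)

D = (7, 24)
A = (6, 18)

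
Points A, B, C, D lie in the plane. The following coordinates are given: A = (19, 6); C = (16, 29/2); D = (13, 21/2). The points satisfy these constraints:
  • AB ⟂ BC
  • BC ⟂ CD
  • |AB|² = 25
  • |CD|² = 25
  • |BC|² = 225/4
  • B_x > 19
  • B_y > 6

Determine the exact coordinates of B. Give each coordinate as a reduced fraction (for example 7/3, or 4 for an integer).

1. B_x = 22  [[BC ⟂ CD ⇒ 3x+4y-106=0] ∩ [|B−(19, 6)|²=25]]
2. B_y = 10  [[BC ⟂ CD ⇒ 3x+4y-106=0] ∩ [|B−(19, 6)|²=25]]
   so B = (22, 10)

B = (22, 10)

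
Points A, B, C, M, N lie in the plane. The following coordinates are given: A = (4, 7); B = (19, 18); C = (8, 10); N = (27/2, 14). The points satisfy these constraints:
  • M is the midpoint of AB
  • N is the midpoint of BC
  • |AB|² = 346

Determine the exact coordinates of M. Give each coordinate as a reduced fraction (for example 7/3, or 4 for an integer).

M = (23/2, 25/2)

1. M_x = 23/2  [2·M = A+B = (4, 7)+(19, 18)]
2. M_y = 25/2  [2·M = A+B = (4, 7)+(19, 18)]
   so M = (23/2, 25/2)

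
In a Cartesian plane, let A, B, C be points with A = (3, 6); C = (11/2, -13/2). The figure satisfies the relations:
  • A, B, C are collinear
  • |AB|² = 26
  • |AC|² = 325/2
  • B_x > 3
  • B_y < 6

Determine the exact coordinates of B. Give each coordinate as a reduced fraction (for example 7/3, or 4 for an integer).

1. B_x = 4  [[A, B, C are collinear ⇒ -25/2x-5/2y+105/2=0] ∩ [|B−(3, 6)|²=26]]
2. B_y = 1  [[A, B, C are collinear ⇒ -25/2x-5/2y+105/2=0] ∩ [|B−(3, 6)|²=26]]
   so B = (4, 1)

B = (4, 1)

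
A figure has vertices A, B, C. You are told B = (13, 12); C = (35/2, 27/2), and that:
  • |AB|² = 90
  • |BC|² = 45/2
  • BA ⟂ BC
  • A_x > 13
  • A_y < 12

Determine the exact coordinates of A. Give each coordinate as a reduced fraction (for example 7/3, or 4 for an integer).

1. A_x = 16  [[BA ⟂ BC ⇒ 9/2x+3/2y-153/2=0] ∩ [|A−(13, 12)|²=90]]
2. A_y = 3  [[BA ⟂ BC ⇒ 9/2x+3/2y-153/2=0] ∩ [|A−(13, 12)|²=90]]
   so A = (16, 3)

A = (16, 3)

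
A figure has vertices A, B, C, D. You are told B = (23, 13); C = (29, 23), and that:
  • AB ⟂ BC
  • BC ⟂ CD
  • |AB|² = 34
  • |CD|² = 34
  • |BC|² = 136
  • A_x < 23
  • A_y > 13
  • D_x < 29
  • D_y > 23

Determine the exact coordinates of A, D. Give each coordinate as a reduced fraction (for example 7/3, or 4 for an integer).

1. A_x = 18  [[AB ⟂ BC ⇒ -6x-10y+268=0] ∩ [|A−(23, 13)|²=34]]
2. A_y = 16  [[AB ⟂ BC ⇒ -6x-10y+268=0] ∩ [|A−(23, 13)|²=34]]
   so A = (18, 16)
3. D_x = 24  [[BC ⟂ CD ⇒ 6x+10y-404=0] ∩ [|D−(29, 23)|²=34]]
4. D_y = 26  [[BC ⟂ CD ⇒ 6x+10y-404=0] ∩ [|D−(29, 23)|²=34]]
   so D = (24, 26)

A = (18, 16)
D = (24, 26)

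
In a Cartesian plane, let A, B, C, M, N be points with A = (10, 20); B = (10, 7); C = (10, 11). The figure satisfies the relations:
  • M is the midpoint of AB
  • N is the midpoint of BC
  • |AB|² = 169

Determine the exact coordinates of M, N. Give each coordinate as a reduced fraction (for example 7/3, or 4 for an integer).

M = (10, 27/2)
N = (10, 9)

1. M_x = 10  [2·M = A+B = (10, 20)+(10, 7)]
2. M_y = 27/2  [2·M = A+B = (10, 20)+(10, 7)]
   so M = (10, 27/2)
3. N_x = 10  [2·N = B+C = (10, 7)+(10, 11)]
4. N_y = 9  [2·N = B+C = (10, 7)+(10, 11)]
   so N = (10, 9)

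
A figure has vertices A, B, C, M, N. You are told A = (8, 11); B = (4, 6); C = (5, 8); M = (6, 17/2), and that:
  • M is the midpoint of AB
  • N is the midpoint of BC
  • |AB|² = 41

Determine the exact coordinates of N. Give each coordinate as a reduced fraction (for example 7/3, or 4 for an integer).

1. N_x = 9/2  [2·N = B+C = (4, 6)+(5, 8)]
2. N_y = 7  [2·N = B+C = (4, 6)+(5, 8)]
   so N = (9/2, 7)

N = (9/2, 7)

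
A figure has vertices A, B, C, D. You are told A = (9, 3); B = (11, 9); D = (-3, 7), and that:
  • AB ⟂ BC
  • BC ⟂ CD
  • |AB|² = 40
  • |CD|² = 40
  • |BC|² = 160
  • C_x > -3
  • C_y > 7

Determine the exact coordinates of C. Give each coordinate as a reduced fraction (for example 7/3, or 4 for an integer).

C = (-1, 13)

1. C_x = -1  [[AB ⟂ BC ⇒ 2x+6y-76=0] ∩ [|C−(-3, 7)|²=40]]
2. C_y = 13  [[AB ⟂ BC ⇒ 2x+6y-76=0] ∩ [|C−(-3, 7)|²=40]]
   so C = (-1, 13)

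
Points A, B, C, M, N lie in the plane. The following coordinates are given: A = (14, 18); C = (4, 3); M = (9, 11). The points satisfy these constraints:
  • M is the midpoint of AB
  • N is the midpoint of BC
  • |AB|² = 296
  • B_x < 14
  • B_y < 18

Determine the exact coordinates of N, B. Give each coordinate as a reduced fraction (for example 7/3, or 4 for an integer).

1. B_x = 4  [B = 2·M−A = 2·(9, 11)−(14, 18)]
2. B_y = 4  [B = 2·M−A = 2·(9, 11)−(14, 18)]
   so B = (4, 4)
3. N_x = 4  [2·N = B+C = (4, 4)+(4, 3)]
4. N_y = 7/2  [2·N = B+C = (4, 4)+(4, 3)]
   so N = (4, 7/2)

N = (4, 7/2)
B = (4, 4)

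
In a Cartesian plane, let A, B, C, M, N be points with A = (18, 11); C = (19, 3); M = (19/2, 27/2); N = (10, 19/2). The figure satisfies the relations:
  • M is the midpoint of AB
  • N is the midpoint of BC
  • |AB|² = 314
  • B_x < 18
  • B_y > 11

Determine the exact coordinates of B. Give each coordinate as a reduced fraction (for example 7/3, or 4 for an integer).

B = (1, 16)

1. B_x = 1  [B = 2·M−A = 2·(19/2, 27/2)−(18, 11)]
2. B_y = 16  [B = 2·M−A = 2·(19/2, 27/2)−(18, 11)]
   so B = (1, 16)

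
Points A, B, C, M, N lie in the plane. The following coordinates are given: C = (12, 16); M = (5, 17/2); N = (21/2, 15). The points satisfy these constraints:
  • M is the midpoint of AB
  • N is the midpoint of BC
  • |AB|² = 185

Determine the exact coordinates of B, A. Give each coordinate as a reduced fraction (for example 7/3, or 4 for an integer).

1. B_x = 9  [B = 2·N−C = 2·(21/2, 15)−(12, 16)]
2. B_y = 14  [B = 2·N−C = 2·(21/2, 15)−(12, 16)]
   so B = (9, 14)
3. A_x = 1  [A = 2·M−B = 2·(5, 17/2)−(9, 14)]
4. A_y = 3  [A = 2·M−B = 2·(5, 17/2)−(9, 14)]
   so A = (1, 3)

B = (9, 14)
A = (1, 3)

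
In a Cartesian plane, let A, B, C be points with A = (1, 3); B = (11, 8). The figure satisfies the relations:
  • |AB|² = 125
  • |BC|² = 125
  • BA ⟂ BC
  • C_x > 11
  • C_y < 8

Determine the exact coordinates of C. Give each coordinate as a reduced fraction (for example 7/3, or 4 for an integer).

C = (16, -2)

1. C_x = 16  [[BA ⟂ BC ⇒ -10x-5y+150=0] ∩ [|C−(11, 8)|²=125]]
2. C_y = -2  [[BA ⟂ BC ⇒ -10x-5y+150=0] ∩ [|C−(11, 8)|²=125]]
   so C = (16, -2)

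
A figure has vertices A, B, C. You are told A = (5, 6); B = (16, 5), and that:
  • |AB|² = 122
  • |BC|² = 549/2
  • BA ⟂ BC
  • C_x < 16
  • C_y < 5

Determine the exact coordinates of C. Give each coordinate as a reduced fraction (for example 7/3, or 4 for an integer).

C = (29/2, -23/2)

1. C_x = 29/2  [[BA ⟂ BC ⇒ -11x+1y+171=0] ∩ [|C−(16, 5)|²=549/2]]
2. C_y = -23/2  [[BA ⟂ BC ⇒ -11x+1y+171=0] ∩ [|C−(16, 5)|²=549/2]]
   so C = (29/2, -23/2)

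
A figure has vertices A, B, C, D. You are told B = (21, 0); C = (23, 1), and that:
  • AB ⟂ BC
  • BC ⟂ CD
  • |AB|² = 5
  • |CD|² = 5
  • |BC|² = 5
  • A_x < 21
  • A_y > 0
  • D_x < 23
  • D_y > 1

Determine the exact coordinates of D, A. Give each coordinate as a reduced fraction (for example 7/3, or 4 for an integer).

1. D_x = 22  [[BC ⟂ CD ⇒ 2x+1y-47=0] ∩ [|D−(23, 1)|²=5]]
2. D_y = 3  [[BC ⟂ CD ⇒ 2x+1y-47=0] ∩ [|D−(23, 1)|²=5]]
   so D = (22, 3)
3. A_x = 20  [[AB ⟂ BC ⇒ -2x-1y+42=0] ∩ [|A−(21, 0)|²=5]]
4. A_y = 2  [[AB ⟂ BC ⇒ -2x-1y+42=0] ∩ [|A−(21, 0)|²=5]]
   so A = (20, 2)

D = (22, 3)
A = (20, 2)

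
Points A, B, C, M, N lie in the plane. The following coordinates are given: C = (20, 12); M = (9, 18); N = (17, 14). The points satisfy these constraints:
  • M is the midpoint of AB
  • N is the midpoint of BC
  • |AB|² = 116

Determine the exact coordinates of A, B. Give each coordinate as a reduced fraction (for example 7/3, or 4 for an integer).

1. B_x = 14  [B = 2·N−C = 2·(17, 14)−(20, 12)]
2. B_y = 16  [B = 2·N−C = 2·(17, 14)−(20, 12)]
   so B = (14, 16)
3. A_x = 4  [A = 2·M−B = 2·(9, 18)−(14, 16)]
4. A_y = 20  [A = 2·M−B = 2·(9, 18)−(14, 16)]
   so A = (4, 20)

A = (4, 20)
B = (14, 16)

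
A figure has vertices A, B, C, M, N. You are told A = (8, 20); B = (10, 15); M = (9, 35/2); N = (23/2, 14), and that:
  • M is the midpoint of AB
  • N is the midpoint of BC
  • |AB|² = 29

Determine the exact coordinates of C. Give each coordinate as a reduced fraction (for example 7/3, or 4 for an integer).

C = (13, 13)

1. C_x = 13  [C = 2·N−B = 2·(23/2, 14)−(10, 15)]
2. C_y = 13  [C = 2·N−B = 2·(23/2, 14)−(10, 15)]
   so C = (13, 13)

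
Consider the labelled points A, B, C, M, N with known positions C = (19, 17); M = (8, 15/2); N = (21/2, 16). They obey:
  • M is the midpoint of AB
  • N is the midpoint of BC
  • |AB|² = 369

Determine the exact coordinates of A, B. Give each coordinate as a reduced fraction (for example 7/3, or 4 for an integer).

1. B_x = 2  [B = 2·N−C = 2·(21/2, 16)−(19, 17)]
2. B_y = 15  [B = 2·N−C = 2·(21/2, 16)−(19, 17)]
   so B = (2, 15)
3. A_x = 14  [A = 2·M−B = 2·(8, 15/2)−(2, 15)]
4. A_y = 0  [A = 2·M−B = 2·(8, 15/2)−(2, 15)]
   so A = (14, 0)

A = (14, 0)
B = (2, 15)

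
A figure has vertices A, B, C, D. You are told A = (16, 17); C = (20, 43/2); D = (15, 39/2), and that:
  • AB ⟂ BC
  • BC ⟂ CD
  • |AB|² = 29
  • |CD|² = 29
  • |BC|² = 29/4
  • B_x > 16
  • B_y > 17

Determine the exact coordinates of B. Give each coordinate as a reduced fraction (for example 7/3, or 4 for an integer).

B = (21, 19)

1. B_x = 21  [[BC ⟂ CD ⇒ 5x+2y-143=0] ∩ [|B−(16, 17)|²=29]]
2. B_y = 19  [[BC ⟂ CD ⇒ 5x+2y-143=0] ∩ [|B−(16, 17)|²=29]]
   so B = (21, 19)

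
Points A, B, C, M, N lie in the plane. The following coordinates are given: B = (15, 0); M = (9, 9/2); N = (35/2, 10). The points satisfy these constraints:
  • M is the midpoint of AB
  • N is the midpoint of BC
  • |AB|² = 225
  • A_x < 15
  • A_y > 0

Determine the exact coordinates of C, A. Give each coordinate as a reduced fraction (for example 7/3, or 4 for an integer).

C = (20, 20)
A = (3, 9)

1. A_x = 3  [A = 2·M−B = 2·(9, 9/2)−(15, 0)]
2. A_y = 9  [A = 2·M−B = 2·(9, 9/2)−(15, 0)]
   so A = (3, 9)
3. C_x = 20  [C = 2·N−B = 2·(35/2, 10)−(15, 0)]
4. C_y = 20  [C = 2·N−B = 2·(35/2, 10)−(15, 0)]
   so C = (20, 20)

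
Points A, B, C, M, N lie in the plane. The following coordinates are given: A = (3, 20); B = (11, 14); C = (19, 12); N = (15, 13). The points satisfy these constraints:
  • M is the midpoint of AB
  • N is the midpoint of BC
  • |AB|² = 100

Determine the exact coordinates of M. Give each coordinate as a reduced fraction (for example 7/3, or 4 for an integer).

M = (7, 17)

1. M_x = 7  [2·M = A+B = (3, 20)+(11, 14)]
2. M_y = 17  [2·M = A+B = (3, 20)+(11, 14)]
   so M = (7, 17)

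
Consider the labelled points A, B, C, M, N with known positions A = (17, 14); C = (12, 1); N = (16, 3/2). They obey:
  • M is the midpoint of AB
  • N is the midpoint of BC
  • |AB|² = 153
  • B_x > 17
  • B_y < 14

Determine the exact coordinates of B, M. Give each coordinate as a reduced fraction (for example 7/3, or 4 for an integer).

B = (20, 2)
M = (37/2, 8)

1. B_x = 20  [B = 2·N−C = 2·(16, 3/2)−(12, 1)]
2. B_y = 2  [B = 2·N−C = 2·(16, 3/2)−(12, 1)]
   so B = (20, 2)
3. M_x = 37/2  [2·M = A+B = (17, 14)+(20, 2)]
4. M_y = 8  [2·M = A+B = (17, 14)+(20, 2)]
   so M = (37/2, 8)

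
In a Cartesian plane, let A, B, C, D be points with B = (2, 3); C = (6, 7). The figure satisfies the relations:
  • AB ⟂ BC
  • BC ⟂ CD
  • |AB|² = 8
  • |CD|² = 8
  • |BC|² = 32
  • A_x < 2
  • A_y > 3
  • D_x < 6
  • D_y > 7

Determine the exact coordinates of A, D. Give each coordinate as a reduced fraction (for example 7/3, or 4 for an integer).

1. A_x = 0  [[AB ⟂ BC ⇒ -4x-4y+20=0] ∩ [|A−(2, 3)|²=8]]
2. A_y = 5  [[AB ⟂ BC ⇒ -4x-4y+20=0] ∩ [|A−(2, 3)|²=8]]
   so A = (0, 5)
3. D_x = 4  [[BC ⟂ CD ⇒ 4x+4y-52=0] ∩ [|D−(6, 7)|²=8]]
4. D_y = 9  [[BC ⟂ CD ⇒ 4x+4y-52=0] ∩ [|D−(6, 7)|²=8]]
   so D = (4, 9)

A = (0, 5)
D = (4, 9)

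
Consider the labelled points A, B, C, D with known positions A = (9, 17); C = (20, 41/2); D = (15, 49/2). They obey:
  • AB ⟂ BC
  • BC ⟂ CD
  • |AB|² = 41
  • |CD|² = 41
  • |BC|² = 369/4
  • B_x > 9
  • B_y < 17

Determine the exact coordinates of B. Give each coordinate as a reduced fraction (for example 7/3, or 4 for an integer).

1. B_x = 14  [[BC ⟂ CD ⇒ 5x-4y-18=0] ∩ [|B−(9, 17)|²=41]]
2. B_y = 13  [[BC ⟂ CD ⇒ 5x-4y-18=0] ∩ [|B−(9, 17)|²=41]]
   so B = (14, 13)

B = (14, 13)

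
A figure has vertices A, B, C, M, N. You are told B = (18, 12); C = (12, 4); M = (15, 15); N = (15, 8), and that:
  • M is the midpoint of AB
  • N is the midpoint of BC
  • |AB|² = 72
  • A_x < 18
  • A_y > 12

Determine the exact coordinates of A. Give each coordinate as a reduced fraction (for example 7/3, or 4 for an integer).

1. A_x = 12  [A = 2·M−B = 2·(15, 15)−(18, 12)]
2. A_y = 18  [A = 2·M−B = 2·(15, 15)−(18, 12)]
   so A = (12, 18)

A = (12, 18)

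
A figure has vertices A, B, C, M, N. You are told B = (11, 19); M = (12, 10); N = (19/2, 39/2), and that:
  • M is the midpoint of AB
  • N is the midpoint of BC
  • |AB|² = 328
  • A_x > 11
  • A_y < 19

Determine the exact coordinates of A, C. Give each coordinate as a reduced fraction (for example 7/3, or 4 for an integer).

A = (13, 1)
C = (8, 20)

1. A_x = 13  [A = 2·M−B = 2·(12, 10)−(11, 19)]
2. A_y = 1  [A = 2·M−B = 2·(12, 10)−(11, 19)]
   so A = (13, 1)
3. C_x = 8  [C = 2·N−B = 2·(19/2, 39/2)−(11, 19)]
4. C_y = 20  [C = 2·N−B = 2·(19/2, 39/2)−(11, 19)]
   so C = (8, 20)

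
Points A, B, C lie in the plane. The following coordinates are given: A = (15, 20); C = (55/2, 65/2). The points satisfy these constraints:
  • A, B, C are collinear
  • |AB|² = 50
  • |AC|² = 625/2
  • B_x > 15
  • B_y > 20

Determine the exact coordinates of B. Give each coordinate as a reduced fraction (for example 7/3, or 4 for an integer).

1. B_x = 20  [[A, B, C are collinear ⇒ 25/2x-25/2y+125/2=0] ∩ [|B−(15, 20)|²=50]]
2. B_y = 25  [[A, B, C are collinear ⇒ 25/2x-25/2y+125/2=0] ∩ [|B−(15, 20)|²=50]]
   so B = (20, 25)

B = (20, 25)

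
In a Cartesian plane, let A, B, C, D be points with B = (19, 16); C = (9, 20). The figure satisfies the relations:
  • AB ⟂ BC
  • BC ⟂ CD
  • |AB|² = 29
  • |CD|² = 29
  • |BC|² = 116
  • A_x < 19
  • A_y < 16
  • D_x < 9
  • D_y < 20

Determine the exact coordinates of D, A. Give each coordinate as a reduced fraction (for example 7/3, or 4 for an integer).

D = (7, 15)
A = (17, 11)

1. D_x = 7  [[BC ⟂ CD ⇒ -10x+4y+10=0] ∩ [|D−(9, 20)|²=29]]
2. D_y = 15  [[BC ⟂ CD ⇒ -10x+4y+10=0] ∩ [|D−(9, 20)|²=29]]
   so D = (7, 15)
3. A_x = 17  [[AB ⟂ BC ⇒ 10x-4y-126=0] ∩ [|A−(19, 16)|²=29]]
4. A_y = 11  [[AB ⟂ BC ⇒ 10x-4y-126=0] ∩ [|A−(19, 16)|²=29]]
   so A = (17, 11)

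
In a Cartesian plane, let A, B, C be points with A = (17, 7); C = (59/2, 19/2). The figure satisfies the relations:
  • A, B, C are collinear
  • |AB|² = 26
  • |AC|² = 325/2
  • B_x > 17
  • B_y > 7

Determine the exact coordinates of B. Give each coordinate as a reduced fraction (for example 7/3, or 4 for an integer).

B = (22, 8)

1. B_x = 22  [[A, B, C are collinear ⇒ 5/2x-25/2y+45=0] ∩ [|B−(17, 7)|²=26]]
2. B_y = 8  [[A, B, C are collinear ⇒ 5/2x-25/2y+45=0] ∩ [|B−(17, 7)|²=26]]
   so B = (22, 8)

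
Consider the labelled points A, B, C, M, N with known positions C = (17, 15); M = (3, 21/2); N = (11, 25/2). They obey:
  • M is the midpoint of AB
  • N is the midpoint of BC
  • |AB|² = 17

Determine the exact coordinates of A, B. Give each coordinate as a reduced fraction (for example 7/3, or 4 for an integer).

1. B_x = 5  [B = 2·N−C = 2·(11, 25/2)−(17, 15)]
2. B_y = 10  [B = 2·N−C = 2·(11, 25/2)−(17, 15)]
   so B = (5, 10)
3. A_x = 1  [A = 2·M−B = 2·(3, 21/2)−(5, 10)]
4. A_y = 11  [A = 2·M−B = 2·(3, 21/2)−(5, 10)]
   so A = (1, 11)

A = (1, 11)
B = (5, 10)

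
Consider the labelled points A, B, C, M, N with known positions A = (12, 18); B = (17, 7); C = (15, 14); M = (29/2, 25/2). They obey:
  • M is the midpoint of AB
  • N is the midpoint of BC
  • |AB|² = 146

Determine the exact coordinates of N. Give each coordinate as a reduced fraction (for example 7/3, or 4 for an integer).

1. N_x = 16  [2·N = B+C = (17, 7)+(15, 14)]
2. N_y = 21/2  [2·N = B+C = (17, 7)+(15, 14)]
   so N = (16, 21/2)

N = (16, 21/2)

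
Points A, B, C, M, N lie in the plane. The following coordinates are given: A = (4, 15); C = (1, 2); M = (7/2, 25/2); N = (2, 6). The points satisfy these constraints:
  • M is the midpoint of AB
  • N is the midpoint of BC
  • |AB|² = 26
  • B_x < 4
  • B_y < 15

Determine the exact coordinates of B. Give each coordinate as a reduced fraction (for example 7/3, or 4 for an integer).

B = (3, 10)

1. B_x = 3  [B = 2·M−A = 2·(7/2, 25/2)−(4, 15)]
2. B_y = 10  [B = 2·M−A = 2·(7/2, 25/2)−(4, 15)]
   so B = (3, 10)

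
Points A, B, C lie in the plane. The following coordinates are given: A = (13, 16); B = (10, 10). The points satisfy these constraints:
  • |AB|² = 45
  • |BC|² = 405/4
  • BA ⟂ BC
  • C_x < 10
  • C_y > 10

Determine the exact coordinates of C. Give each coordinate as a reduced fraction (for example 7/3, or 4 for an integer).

C = (1, 29/2)

1. C_x = 1  [[BA ⟂ BC ⇒ 3x+6y-90=0] ∩ [|C−(10, 10)|²=405/4]]
2. C_y = 29/2  [[BA ⟂ BC ⇒ 3x+6y-90=0] ∩ [|C−(10, 10)|²=405/4]]
   so C = (1, 29/2)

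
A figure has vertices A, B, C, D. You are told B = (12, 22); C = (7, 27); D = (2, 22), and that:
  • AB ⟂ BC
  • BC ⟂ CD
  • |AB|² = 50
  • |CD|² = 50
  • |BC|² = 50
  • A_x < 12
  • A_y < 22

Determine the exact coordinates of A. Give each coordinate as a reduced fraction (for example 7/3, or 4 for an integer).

A = (7, 17)

1. A_x = 7  [[AB ⟂ BC ⇒ 5x-5y+50=0] ∩ [|A−(12, 22)|²=50]]
2. A_y = 17  [[AB ⟂ BC ⇒ 5x-5y+50=0] ∩ [|A−(12, 22)|²=50]]
   so A = (7, 17)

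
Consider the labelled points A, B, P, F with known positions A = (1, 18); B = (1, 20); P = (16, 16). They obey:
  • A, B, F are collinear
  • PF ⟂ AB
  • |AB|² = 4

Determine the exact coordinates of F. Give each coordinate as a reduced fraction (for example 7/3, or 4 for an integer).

F = (1, 16)

1. F_x = 1  [[A, B, F are collinear ⇒ -2x+2=0] ∩ [PF ⟂ AB ⇒ 2y-32=0]]
2. F_y = 16  [[A, B, F are collinear ⇒ -2x+2=0] ∩ [PF ⟂ AB ⇒ 2y-32=0]]
   so F = (1, 16)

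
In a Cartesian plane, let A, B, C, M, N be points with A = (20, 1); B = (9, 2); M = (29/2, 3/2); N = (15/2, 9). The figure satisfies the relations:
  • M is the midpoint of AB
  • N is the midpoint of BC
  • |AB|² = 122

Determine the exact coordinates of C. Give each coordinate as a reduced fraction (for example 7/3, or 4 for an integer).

C = (6, 16)

1. C_x = 6  [C = 2·N−B = 2·(15/2, 9)−(9, 2)]
2. C_y = 16  [C = 2·N−B = 2·(15/2, 9)−(9, 2)]
   so C = (6, 16)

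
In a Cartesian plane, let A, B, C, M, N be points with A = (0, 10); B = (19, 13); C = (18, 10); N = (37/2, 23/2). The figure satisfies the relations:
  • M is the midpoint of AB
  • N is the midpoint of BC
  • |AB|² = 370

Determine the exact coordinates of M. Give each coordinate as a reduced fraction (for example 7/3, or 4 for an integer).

M = (19/2, 23/2)

1. M_x = 19/2  [2·M = A+B = (0, 10)+(19, 13)]
2. M_y = 23/2  [2·M = A+B = (0, 10)+(19, 13)]
   so M = (19/2, 23/2)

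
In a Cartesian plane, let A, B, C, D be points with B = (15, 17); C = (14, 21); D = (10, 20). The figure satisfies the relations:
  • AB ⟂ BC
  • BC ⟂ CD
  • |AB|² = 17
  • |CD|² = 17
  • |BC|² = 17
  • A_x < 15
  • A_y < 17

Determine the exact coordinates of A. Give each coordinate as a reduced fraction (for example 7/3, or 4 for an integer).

A = (11, 16)

1. A_x = 11  [[AB ⟂ BC ⇒ 1x-4y+53=0] ∩ [|A−(15, 17)|²=17]]
2. A_y = 16  [[AB ⟂ BC ⇒ 1x-4y+53=0] ∩ [|A−(15, 17)|²=17]]
   so A = (11, 16)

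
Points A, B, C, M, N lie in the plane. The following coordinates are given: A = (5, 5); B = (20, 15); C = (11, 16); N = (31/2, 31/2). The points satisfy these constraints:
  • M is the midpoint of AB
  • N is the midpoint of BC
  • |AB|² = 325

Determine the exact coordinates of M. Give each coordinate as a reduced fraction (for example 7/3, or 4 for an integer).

M = (25/2, 10)

1. M_x = 25/2  [2·M = A+B = (5, 5)+(20, 15)]
2. M_y = 10  [2·M = A+B = (5, 5)+(20, 15)]
   so M = (25/2, 10)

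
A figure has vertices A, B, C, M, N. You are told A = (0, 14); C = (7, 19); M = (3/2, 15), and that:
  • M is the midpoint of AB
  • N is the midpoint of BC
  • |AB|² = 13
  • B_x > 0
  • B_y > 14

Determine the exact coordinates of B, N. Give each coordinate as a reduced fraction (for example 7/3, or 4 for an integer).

B = (3, 16)
N = (5, 35/2)

1. B_x = 3  [B = 2·M−A = 2·(3/2, 15)−(0, 14)]
2. B_y = 16  [B = 2·M−A = 2·(3/2, 15)−(0, 14)]
   so B = (3, 16)
3. N_x = 5  [2·N = B+C = (3, 16)+(7, 19)]
4. N_y = 35/2  [2·N = B+C = (3, 16)+(7, 19)]
   so N = (5, 35/2)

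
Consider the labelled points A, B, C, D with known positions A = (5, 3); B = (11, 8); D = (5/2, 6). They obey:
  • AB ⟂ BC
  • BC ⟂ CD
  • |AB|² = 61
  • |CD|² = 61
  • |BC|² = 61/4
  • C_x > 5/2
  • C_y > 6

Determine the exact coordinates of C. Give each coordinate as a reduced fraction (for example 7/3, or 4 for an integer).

C = (17/2, 11)

1. C_x = 17/2  [[AB ⟂ BC ⇒ 6x+5y-106=0] ∩ [|C−(5/2, 6)|²=61]]
2. C_y = 11  [[AB ⟂ BC ⇒ 6x+5y-106=0] ∩ [|C−(5/2, 6)|²=61]]
   so C = (17/2, 11)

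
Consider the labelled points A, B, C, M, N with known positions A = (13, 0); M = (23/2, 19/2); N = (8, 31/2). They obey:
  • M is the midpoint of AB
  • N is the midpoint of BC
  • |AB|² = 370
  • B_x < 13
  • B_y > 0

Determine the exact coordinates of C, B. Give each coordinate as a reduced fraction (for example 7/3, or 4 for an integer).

1. B_x = 10  [B = 2·M−A = 2·(23/2, 19/2)−(13, 0)]
2. B_y = 19  [B = 2·M−A = 2·(23/2, 19/2)−(13, 0)]
   so B = (10, 19)
3. C_x = 6  [C = 2·N−B = 2·(8, 31/2)−(10, 19)]
4. C_y = 12  [C = 2·N−B = 2·(8, 31/2)−(10, 19)]
   so C = (6, 12)

C = (6, 12)
B = (10, 19)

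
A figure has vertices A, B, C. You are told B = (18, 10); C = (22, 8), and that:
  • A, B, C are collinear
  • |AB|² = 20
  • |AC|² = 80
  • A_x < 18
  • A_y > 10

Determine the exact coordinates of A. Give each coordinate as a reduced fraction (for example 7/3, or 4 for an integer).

A = (14, 12)

1. A_x = 14  [[A, B, C are collinear ⇒ 2x+4y-76=0] ∩ [|A−(18, 10)|²=20]]
2. A_y = 12  [[A, B, C are collinear ⇒ 2x+4y-76=0] ∩ [|A−(18, 10)|²=20]]
   so A = (14, 12)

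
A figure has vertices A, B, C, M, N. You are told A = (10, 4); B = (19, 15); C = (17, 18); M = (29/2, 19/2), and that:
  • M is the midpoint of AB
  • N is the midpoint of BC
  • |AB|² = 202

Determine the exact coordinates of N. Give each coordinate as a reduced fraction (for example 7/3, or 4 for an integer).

N = (18, 33/2)

1. N_x = 18  [2·N = B+C = (19, 15)+(17, 18)]
2. N_y = 33/2  [2·N = B+C = (19, 15)+(17, 18)]
   so N = (18, 33/2)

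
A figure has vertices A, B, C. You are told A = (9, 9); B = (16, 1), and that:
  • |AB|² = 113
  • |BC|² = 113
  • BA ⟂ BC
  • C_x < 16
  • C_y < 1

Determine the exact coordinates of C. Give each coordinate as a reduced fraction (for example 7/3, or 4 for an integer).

1. C_x = 8  [[BA ⟂ BC ⇒ -7x+8y+104=0] ∩ [|C−(16, 1)|²=113]]
2. C_y = -6  [[BA ⟂ BC ⇒ -7x+8y+104=0] ∩ [|C−(16, 1)|²=113]]
   so C = (8, -6)

C = (8, -6)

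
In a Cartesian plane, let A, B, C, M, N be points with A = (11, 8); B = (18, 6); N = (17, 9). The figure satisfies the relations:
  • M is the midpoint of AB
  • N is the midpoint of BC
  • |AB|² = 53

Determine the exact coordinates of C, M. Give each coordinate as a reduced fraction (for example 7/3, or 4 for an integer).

C = (16, 12)
M = (29/2, 7)

1. M_x = 29/2  [2·M = A+B = (11, 8)+(18, 6)]
2. M_y = 7  [2·M = A+B = (11, 8)+(18, 6)]
   so M = (29/2, 7)
3. C_x = 16  [C = 2·N−B = 2·(17, 9)−(18, 6)]
4. C_y = 12  [C = 2·N−B = 2·(17, 9)−(18, 6)]
   so C = (16, 12)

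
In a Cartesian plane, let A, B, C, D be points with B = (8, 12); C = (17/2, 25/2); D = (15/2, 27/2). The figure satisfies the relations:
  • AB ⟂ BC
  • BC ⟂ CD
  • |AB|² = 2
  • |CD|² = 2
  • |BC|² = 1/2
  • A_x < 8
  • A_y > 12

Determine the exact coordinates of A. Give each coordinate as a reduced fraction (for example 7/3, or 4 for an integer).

1. A_x = 7  [[AB ⟂ BC ⇒ -1/2x-1/2y+10=0] ∩ [|A−(8, 12)|²=2]]
2. A_y = 13  [[AB ⟂ BC ⇒ -1/2x-1/2y+10=0] ∩ [|A−(8, 12)|²=2]]
   so A = (7, 13)

A = (7, 13)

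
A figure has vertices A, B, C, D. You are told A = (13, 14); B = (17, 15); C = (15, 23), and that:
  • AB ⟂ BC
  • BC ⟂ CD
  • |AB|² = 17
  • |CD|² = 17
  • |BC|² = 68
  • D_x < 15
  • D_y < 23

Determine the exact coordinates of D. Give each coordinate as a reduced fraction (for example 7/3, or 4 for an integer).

D = (11, 22)

1. D_x = 11  [[BC ⟂ CD ⇒ -2x+8y-154=0] ∩ [|D−(15, 23)|²=17]]
2. D_y = 22  [[BC ⟂ CD ⇒ -2x+8y-154=0] ∩ [|D−(15, 23)|²=17]]
   so D = (11, 22)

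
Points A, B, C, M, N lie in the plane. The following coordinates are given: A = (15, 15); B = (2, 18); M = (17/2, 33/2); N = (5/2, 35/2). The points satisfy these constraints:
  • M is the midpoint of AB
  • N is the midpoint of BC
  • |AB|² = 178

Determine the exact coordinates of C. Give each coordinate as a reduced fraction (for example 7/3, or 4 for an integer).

C = (3, 17)

1. C_x = 3  [C = 2·N−B = 2·(5/2, 35/2)−(2, 18)]
2. C_y = 17  [C = 2·N−B = 2·(5/2, 35/2)−(2, 18)]
   so C = (3, 17)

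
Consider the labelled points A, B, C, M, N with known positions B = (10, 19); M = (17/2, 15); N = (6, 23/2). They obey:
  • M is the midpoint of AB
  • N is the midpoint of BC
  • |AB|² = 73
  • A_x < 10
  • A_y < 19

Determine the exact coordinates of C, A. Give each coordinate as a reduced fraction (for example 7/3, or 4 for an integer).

1. A_x = 7  [A = 2·M−B = 2·(17/2, 15)−(10, 19)]
2. A_y = 11  [A = 2·M−B = 2·(17/2, 15)−(10, 19)]
   so A = (7, 11)
3. C_x = 2  [C = 2·N−B = 2·(6, 23/2)−(10, 19)]
4. C_y = 4  [C = 2·N−B = 2·(6, 23/2)−(10, 19)]
   so C = (2, 4)

C = (2, 4)
A = (7, 11)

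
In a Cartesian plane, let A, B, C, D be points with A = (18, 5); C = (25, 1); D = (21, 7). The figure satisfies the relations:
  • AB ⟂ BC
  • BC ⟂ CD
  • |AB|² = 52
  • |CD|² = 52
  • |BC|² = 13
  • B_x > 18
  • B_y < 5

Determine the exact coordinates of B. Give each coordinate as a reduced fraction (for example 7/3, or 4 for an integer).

B = (22, -1)

1. B_x = 22  [[BC ⟂ CD ⇒ 4x-6y-94=0] ∩ [|B−(18, 5)|²=52]]
2. B_y = -1  [[BC ⟂ CD ⇒ 4x-6y-94=0] ∩ [|B−(18, 5)|²=52]]
   so B = (22, -1)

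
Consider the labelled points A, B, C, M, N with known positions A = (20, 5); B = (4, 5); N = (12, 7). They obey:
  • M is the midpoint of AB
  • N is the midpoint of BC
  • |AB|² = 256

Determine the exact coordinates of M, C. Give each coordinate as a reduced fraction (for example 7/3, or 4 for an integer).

M = (12, 5)
C = (20, 9)

1. M_x = 12  [2·M = A+B = (20, 5)+(4, 5)]
2. M_y = 5  [2·M = A+B = (20, 5)+(4, 5)]
   so M = (12, 5)
3. C_x = 20  [C = 2·N−B = 2·(12, 7)−(4, 5)]
4. C_y = 9  [C = 2·N−B = 2·(12, 7)−(4, 5)]
   so C = (20, 9)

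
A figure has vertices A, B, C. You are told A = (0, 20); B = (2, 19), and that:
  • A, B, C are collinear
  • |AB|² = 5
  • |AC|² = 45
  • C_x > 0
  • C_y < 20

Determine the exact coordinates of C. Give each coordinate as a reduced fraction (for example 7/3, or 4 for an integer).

1. C_x = 6  [[A, B, C are collinear ⇒ 1x+2y-40=0] ∩ [|C−(0, 20)|²=45]]
2. C_y = 17  [[A, B, C are collinear ⇒ 1x+2y-40=0] ∩ [|C−(0, 20)|²=45]]
   so C = (6, 17)

C = (6, 17)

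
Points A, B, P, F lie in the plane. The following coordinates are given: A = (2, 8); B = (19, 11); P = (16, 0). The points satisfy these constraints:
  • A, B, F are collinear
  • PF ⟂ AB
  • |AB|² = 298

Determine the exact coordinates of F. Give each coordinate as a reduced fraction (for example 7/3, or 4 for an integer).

F = (2117/149, 1513/149)

1. F_x = 2117/149  [[A, B, F are collinear ⇒ -3x+17y-130=0] ∩ [PF ⟂ AB ⇒ 17x+3y-272=0]]
2. F_y = 1513/149  [[A, B, F are collinear ⇒ -3x+17y-130=0] ∩ [PF ⟂ AB ⇒ 17x+3y-272=0]]
   so F = (2117/149, 1513/149)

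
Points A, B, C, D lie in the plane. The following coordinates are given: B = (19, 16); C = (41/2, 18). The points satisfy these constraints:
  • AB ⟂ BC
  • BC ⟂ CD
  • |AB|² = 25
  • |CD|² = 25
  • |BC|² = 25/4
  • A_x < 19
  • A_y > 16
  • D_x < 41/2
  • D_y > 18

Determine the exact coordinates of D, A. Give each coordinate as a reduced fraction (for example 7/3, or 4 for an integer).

D = (33/2, 21)
A = (15, 19)

1. D_x = 33/2  [[BC ⟂ CD ⇒ 3/2x+2y-267/4=0] ∩ [|D−(41/2, 18)|²=25]]
2. D_y = 21  [[BC ⟂ CD ⇒ 3/2x+2y-267/4=0] ∩ [|D−(41/2, 18)|²=25]]
   so D = (33/2, 21)
3. A_x = 15  [[AB ⟂ BC ⇒ -3/2x-2y+121/2=0] ∩ [|A−(19, 16)|²=25]]
4. A_y = 19  [[AB ⟂ BC ⇒ -3/2x-2y+121/2=0] ∩ [|A−(19, 16)|²=25]]
   so A = (15, 19)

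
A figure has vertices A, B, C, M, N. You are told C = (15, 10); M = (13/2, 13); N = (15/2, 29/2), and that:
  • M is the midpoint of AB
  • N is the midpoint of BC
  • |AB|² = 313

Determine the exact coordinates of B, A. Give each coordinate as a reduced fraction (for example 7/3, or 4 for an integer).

B = (0, 19)
A = (13, 7)

1. B_x = 0  [B = 2·N−C = 2·(15/2, 29/2)−(15, 10)]
2. B_y = 19  [B = 2·N−C = 2·(15/2, 29/2)−(15, 10)]
   so B = (0, 19)
3. A_x = 13  [A = 2·M−B = 2·(13/2, 13)−(0, 19)]
4. A_y = 7  [A = 2·M−B = 2·(13/2, 13)−(0, 19)]
   so A = (13, 7)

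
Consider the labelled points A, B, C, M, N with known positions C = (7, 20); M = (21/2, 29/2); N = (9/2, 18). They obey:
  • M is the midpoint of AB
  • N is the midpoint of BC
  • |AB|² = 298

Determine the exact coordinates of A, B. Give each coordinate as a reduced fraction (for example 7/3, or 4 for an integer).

1. B_x = 2  [B = 2·N−C = 2·(9/2, 18)−(7, 20)]
2. B_y = 16  [B = 2·N−C = 2·(9/2, 18)−(7, 20)]
   so B = (2, 16)
3. A_x = 19  [A = 2·M−B = 2·(21/2, 29/2)−(2, 16)]
4. A_y = 13  [A = 2·M−B = 2·(21/2, 29/2)−(2, 16)]
   so A = (19, 13)

A = (19, 13)
B = (2, 16)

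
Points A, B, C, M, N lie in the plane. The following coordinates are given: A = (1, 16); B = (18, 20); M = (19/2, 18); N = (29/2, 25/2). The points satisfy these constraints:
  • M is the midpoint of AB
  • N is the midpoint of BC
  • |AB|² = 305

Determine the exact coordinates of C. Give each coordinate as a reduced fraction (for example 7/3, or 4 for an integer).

C = (11, 5)

1. C_x = 11  [C = 2·N−B = 2·(29/2, 25/2)−(18, 20)]
2. C_y = 5  [C = 2·N−B = 2·(29/2, 25/2)−(18, 20)]
   so C = (11, 5)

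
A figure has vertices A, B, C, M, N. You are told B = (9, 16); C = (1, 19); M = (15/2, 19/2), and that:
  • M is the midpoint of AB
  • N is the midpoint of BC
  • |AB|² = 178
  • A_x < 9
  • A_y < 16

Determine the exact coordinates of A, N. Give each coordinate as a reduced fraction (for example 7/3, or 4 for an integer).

1. A_x = 6  [A = 2·M−B = 2·(15/2, 19/2)−(9, 16)]
2. A_y = 3  [A = 2·M−B = 2·(15/2, 19/2)−(9, 16)]
   so A = (6, 3)
3. N_x = 5  [2·N = B+C = (9, 16)+(1, 19)]
4. N_y = 35/2  [2·N = B+C = (9, 16)+(1, 19)]
   so N = (5, 35/2)

A = (6, 3)
N = (5, 35/2)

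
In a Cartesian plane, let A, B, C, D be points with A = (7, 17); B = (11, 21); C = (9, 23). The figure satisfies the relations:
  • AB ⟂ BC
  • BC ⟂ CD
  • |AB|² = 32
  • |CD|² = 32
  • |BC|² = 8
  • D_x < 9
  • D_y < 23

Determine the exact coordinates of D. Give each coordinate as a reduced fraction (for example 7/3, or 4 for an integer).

D = (5, 19)

1. D_x = 5  [[BC ⟂ CD ⇒ -2x+2y-28=0] ∩ [|D−(9, 23)|²=32]]
2. D_y = 19  [[BC ⟂ CD ⇒ -2x+2y-28=0] ∩ [|D−(9, 23)|²=32]]
   so D = (5, 19)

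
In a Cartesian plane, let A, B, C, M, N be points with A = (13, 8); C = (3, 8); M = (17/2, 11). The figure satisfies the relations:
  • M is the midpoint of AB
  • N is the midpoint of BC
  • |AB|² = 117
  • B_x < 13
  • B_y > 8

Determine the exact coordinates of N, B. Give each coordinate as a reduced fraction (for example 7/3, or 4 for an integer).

1. B_x = 4  [B = 2·M−A = 2·(17/2, 11)−(13, 8)]
2. B_y = 14  [B = 2·M−A = 2·(17/2, 11)−(13, 8)]
   so B = (4, 14)
3. N_x = 7/2  [2·N = B+C = (4, 14)+(3, 8)]
4. N_y = 11  [2·N = B+C = (4, 14)+(3, 8)]
   so N = (7/2, 11)

N = (7/2, 11)
B = (4, 14)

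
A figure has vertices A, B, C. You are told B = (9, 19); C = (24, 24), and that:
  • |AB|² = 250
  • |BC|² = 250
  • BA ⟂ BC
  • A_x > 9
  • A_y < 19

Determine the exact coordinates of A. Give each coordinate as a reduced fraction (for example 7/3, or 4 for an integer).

1. A_x = 14  [[BA ⟂ BC ⇒ 15x+5y-230=0] ∩ [|A−(9, 19)|²=250]]
2. A_y = 4  [[BA ⟂ BC ⇒ 15x+5y-230=0] ∩ [|A−(9, 19)|²=250]]
   so A = (14, 4)

A = (14, 4)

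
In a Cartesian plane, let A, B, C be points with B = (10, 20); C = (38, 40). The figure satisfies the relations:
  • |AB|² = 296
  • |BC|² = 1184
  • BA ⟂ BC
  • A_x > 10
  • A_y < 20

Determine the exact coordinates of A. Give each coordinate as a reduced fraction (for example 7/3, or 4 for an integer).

A = (20, 6)

1. A_x = 20  [[BA ⟂ BC ⇒ 28x+20y-680=0] ∩ [|A−(10, 20)|²=296]]
2. A_y = 6  [[BA ⟂ BC ⇒ 28x+20y-680=0] ∩ [|A−(10, 20)|²=296]]
   so A = (20, 6)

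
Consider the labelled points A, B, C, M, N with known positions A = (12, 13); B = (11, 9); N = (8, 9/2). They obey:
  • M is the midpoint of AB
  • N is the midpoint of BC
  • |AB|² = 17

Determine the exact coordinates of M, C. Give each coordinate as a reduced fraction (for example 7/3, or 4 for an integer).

1. M_x = 23/2  [2·M = A+B = (12, 13)+(11, 9)]
2. M_y = 11  [2·M = A+B = (12, 13)+(11, 9)]
   so M = (23/2, 11)
3. C_x = 5  [C = 2·N−B = 2·(8, 9/2)−(11, 9)]
4. C_y = 0  [C = 2·N−B = 2·(8, 9/2)−(11, 9)]
   so C = (5, 0)

M = (23/2, 11)
C = (5, 0)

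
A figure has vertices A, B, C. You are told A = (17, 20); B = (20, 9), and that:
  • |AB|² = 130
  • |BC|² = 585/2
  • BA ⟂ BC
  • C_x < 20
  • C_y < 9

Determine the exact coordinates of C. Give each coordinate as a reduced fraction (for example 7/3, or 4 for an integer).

1. C_x = 7/2  [[BA ⟂ BC ⇒ -3x+11y-39=0] ∩ [|C−(20, 9)|²=585/2]]
2. C_y = 9/2  [[BA ⟂ BC ⇒ -3x+11y-39=0] ∩ [|C−(20, 9)|²=585/2]]
   so C = (7/2, 9/2)

C = (7/2, 9/2)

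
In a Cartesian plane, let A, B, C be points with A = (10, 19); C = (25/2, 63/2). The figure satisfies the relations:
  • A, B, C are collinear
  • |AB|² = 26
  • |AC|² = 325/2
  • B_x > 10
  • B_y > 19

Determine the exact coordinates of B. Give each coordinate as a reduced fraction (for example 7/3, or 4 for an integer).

B = (11, 24)

1. B_x = 11  [[A, B, C are collinear ⇒ 25/2x-5/2y-155/2=0] ∩ [|B−(10, 19)|²=26]]
2. B_y = 24  [[A, B, C are collinear ⇒ 25/2x-5/2y-155/2=0] ∩ [|B−(10, 19)|²=26]]
   so B = (11, 24)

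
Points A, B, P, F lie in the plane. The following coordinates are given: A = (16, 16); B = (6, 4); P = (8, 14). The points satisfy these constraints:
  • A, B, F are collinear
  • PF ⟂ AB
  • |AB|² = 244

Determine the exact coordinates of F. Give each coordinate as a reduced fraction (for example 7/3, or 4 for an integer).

1. F_x = 716/61  [[A, B, F are collinear ⇒ 12x-10y-32=0] ∩ [PF ⟂ AB ⇒ -10x-12y+248=0]]
2. F_y = 664/61  [[A, B, F are collinear ⇒ 12x-10y-32=0] ∩ [PF ⟂ AB ⇒ -10x-12y+248=0]]
   so F = (716/61, 664/61)

F = (716/61, 664/61)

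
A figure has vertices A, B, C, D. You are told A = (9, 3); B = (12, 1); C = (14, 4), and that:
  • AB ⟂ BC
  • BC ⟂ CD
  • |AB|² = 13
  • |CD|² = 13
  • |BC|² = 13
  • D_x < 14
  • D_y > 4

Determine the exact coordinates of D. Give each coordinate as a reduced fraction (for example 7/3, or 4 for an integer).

1. D_x = 11  [[BC ⟂ CD ⇒ 2x+3y-40=0] ∩ [|D−(14, 4)|²=13]]
2. D_y = 6  [[BC ⟂ CD ⇒ 2x+3y-40=0] ∩ [|D−(14, 4)|²=13]]
   so D = (11, 6)

D = (11, 6)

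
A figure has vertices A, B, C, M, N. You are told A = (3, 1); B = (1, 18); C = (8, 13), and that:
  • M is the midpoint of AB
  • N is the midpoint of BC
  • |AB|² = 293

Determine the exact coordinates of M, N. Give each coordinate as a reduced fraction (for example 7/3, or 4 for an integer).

M = (2, 19/2)
N = (9/2, 31/2)

1. M_x = 2  [2·M = A+B = (3, 1)+(1, 18)]
2. M_y = 19/2  [2·M = A+B = (3, 1)+(1, 18)]
   so M = (2, 19/2)
3. N_x = 9/2  [2·N = B+C = (1, 18)+(8, 13)]
4. N_y = 31/2  [2·N = B+C = (1, 18)+(8, 13)]
   so N = (9/2, 31/2)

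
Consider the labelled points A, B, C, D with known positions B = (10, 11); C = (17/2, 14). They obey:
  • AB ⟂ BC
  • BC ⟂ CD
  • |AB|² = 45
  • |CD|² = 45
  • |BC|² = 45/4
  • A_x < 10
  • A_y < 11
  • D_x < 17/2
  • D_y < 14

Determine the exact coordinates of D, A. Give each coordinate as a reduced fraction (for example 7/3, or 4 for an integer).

1. D_x = 5/2  [[BC ⟂ CD ⇒ -3/2x+3y-117/4=0] ∩ [|D−(17/2, 14)|²=45]]
2. D_y = 11  [[BC ⟂ CD ⇒ -3/2x+3y-117/4=0] ∩ [|D−(17/2, 14)|²=45]]
   so D = (5/2, 11)
3. A_x = 4  [[AB ⟂ BC ⇒ 3/2x-3y+18=0] ∩ [|A−(10, 11)|²=45]]
4. A_y = 8  [[AB ⟂ BC ⇒ 3/2x-3y+18=0] ∩ [|A−(10, 11)|²=45]]
   so A = (4, 8)

D = (5/2, 11)
A = (4, 8)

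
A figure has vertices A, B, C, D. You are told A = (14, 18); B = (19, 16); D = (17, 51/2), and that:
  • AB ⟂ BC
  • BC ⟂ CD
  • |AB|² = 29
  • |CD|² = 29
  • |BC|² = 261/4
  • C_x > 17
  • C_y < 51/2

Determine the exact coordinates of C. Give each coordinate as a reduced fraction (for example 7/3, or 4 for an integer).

1. C_x = 22  [[AB ⟂ BC ⇒ 5x-2y-63=0] ∩ [|C−(17, 51/2)|²=29]]
2. C_y = 47/2  [[AB ⟂ BC ⇒ 5x-2y-63=0] ∩ [|C−(17, 51/2)|²=29]]
   so C = (22, 47/2)

C = (22, 47/2)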